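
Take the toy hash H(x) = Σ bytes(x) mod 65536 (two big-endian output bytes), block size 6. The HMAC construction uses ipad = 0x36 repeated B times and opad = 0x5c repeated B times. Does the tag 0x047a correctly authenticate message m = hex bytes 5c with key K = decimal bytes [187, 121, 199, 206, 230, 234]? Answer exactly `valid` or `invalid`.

valid

Key decimal bytes [187, 121, 199, 206, 230, 234] = bb 79 c7 ce e6 ea is exactly B = 6 bytes: K' = bb 79 c7 ce e6 ea.
K' ⊕ ipad = 8d 4f f1 f8 d0 dc; K' ⊕ opad = e7 25 9b 92 ba b6.
Inner hash: sum = 141+79+241+248+208+220+92 = 1229 → 04 cd.
Outer hash (recomputed tag): sum = 231+37+155+146+186+182+4+205 = 1146 → 04 7a.
Recomputed tag = 047a; claimed = 047a → match.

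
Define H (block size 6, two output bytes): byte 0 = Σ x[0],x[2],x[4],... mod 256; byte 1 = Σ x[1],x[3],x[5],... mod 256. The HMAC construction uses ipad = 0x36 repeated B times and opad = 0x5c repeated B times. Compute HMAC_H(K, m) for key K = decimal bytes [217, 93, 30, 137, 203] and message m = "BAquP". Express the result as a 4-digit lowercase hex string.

Key decimal bytes [217, 93, 30, 137, 203] = d9 5d 1e 89 cb is 5 bytes ≤ B = 6; zero-pad to 6 bytes: K' = d9 5d 1e 89 cb 00.
K' ⊕ ipad = ef 6b 28 bf fd 36.  K' ⊕ opad = 85 01 42 d5 97 5c.
Inner input = (K'⊕ipad) ∥ m = ef 6b 28 bf fd 36 ∥ 42 41 71 75 50.
Inner hash: even-index sum = 791 mod 256 = 23; odd-index sum = 534 mod 256 = 22 → 17 16.
Outer input = (K'⊕opad) ∥ inner = 85 01 42 d5 97 5c ∥ 17 16.
Outer hash (tag): even-index sum = 373 mod 256 = 117; odd-index sum = 328 mod 256 = 72 → 75 48.

7548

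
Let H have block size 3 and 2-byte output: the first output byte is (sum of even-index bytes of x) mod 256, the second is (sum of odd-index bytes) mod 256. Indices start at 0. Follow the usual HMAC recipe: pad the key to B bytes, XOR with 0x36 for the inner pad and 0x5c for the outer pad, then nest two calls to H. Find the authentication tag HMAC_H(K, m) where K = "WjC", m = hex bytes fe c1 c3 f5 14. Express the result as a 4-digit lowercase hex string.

5bc2

Key "WjC" = 57 6a 43 is exactly B = 3 bytes: K' = 57 6a 43.
K' ⊕ ipad = 61 5c 75.  K' ⊕ opad = 0b 36 1f.
Inner input = (K'⊕ipad) ∥ m = 61 5c 75 ∥ fe c1 c3 f5 14.
Inner hash: even-index sum = 652 mod 256 = 140; odd-index sum = 561 mod 256 = 49 → 8c 31.
Outer input = (K'⊕opad) ∥ inner = 0b 36 1f ∥ 8c 31.
Outer hash (tag): even-index sum = 91 mod 256 = 91; odd-index sum = 194 mod 256 = 194 → 5b c2.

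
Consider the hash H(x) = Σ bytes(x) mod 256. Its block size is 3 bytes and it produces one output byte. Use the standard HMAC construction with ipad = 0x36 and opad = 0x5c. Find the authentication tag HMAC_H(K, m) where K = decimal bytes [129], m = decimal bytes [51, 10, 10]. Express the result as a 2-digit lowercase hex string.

Key decimal bytes [129] = 81 is 1 byte ≤ B = 3; zero-pad to 3 bytes: K' = 81 00 00.
K' ⊕ ipad = b7 36 36.  K' ⊕ opad = dd 5c 5c.
Inner input = (K'⊕ipad) ∥ m = b7 36 36 ∥ 33 0a 0a.
Inner hash: sum = 183+54+54+51+10+10 = 362; mod 256 = 106 → 6a.
Outer input = (K'⊕opad) ∥ inner = dd 5c 5c ∥ 6a.
Outer hash (tag): sum = 221+92+92+106 = 511; mod 256 = 255 → ff.

ff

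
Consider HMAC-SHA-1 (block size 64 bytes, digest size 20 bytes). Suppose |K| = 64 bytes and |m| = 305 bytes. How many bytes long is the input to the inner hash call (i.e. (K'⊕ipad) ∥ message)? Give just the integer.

369

Key is 64 ≤ 64 bytes, zero-padded: |K'| = 64.
Inner input = (K'⊕ipad) ∥ m → 64 + 305 = 369 bytes.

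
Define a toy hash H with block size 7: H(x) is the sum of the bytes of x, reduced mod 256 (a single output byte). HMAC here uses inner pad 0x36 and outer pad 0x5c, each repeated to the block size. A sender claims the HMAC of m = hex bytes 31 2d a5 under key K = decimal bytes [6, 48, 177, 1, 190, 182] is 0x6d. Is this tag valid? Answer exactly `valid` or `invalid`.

Key decimal bytes [6, 48, 177, 1, 190, 182] = 06 30 b1 01 be b6 is 6 bytes ≤ B = 7; zero-pad to 7 bytes: K' = 06 30 b1 01 be b6 00.
K' ⊕ ipad = 30 06 87 37 88 80 36; K' ⊕ opad = 5a 6c ed 5d e2 ea 5c.
Inner hash: sum = 48+6+135+55+136+128+54+49+45+165 = 821; mod 256 = 53 → 35.
Outer hash (recomputed tag): sum = 90+108+237+93+226+234+92+53 = 1133; mod 256 = 109 → 6d.
Recomputed tag = 6d; claimed = 6d → match.

valid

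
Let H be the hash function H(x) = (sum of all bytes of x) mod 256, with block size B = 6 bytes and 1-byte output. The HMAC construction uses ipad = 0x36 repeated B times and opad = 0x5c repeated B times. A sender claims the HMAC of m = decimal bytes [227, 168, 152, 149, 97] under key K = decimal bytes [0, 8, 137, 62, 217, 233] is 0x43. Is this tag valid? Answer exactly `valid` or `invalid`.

Key decimal bytes [0, 8, 137, 62, 217, 233] = 00 08 89 3e d9 e9 is exactly B = 6 bytes: K' = 00 08 89 3e d9 e9.
K' ⊕ ipad = 36 3e bf 08 ef df; K' ⊕ opad = 5c 54 d5 62 85 b5.
Inner hash: sum = 54+62+191+8+239+223+227+168+152+149+97 = 1570; mod 256 = 34 → 22.
Outer hash (recomputed tag): sum = 92+84+213+98+133+181+34 = 835; mod 256 = 67 → 43.
Recomputed tag = 43; claimed = 43 → match.

valid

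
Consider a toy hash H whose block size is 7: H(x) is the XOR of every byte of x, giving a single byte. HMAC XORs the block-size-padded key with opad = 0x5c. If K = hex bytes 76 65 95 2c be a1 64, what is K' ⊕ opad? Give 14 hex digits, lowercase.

Key hex bytes 76 65 95 2c be a1 64 is exactly B = 7 bytes: K' = 76 65 95 2c be a1 64.
XOR each byte with 0x5c: 76⊕5c=2a, 65⊕5c=39, 95⊕5c=c9, 2c⊕5c=70, be⊕5c=e2, a1⊕5c=fd, 64⊕5c=38.

2a39c970e2fd38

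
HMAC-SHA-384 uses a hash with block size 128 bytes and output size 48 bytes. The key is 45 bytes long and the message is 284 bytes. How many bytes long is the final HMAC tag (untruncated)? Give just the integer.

48

The tag is one SHA-384 digest: 48 bytes.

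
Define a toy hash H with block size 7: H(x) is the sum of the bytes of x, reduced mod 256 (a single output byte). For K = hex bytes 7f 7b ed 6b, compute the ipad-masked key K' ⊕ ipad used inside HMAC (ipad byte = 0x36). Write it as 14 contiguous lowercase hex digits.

Key hex bytes 7f 7b ed 6b is 4 bytes ≤ B = 7; zero-pad to 7 bytes: K' = 7f 7b ed 6b 00 00 00.
XOR each byte with 0x36: 7f⊕36=49, 7b⊕36=4d, ed⊕36=db, 6b⊕36=5d, 00⊕36=36, 00⊕36=36, 00⊕36=36.

494ddb5d363636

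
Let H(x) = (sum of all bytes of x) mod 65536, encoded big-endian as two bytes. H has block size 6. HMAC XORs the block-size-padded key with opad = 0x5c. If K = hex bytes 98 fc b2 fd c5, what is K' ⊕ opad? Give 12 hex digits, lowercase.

c4a0eea1995c

Key hex bytes 98 fc b2 fd c5 is 5 bytes ≤ B = 6; zero-pad to 6 bytes: K' = 98 fc b2 fd c5 00.
XOR each byte with 0x5c: 98⊕5c=c4, fc⊕5c=a0, b2⊕5c=ee, fd⊕5c=a1, c5⊕5c=99, 00⊕5c=5c.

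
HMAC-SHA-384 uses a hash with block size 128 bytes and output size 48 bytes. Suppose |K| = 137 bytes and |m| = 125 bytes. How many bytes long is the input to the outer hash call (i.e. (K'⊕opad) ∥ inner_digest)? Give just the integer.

176

Key is 137 > 128 bytes, so it is hashed to 48 bytes then zero-padded to 128: |K'| = 128.
Outer input = (K'⊕opad) ∥ H(inner) → 128 + 48 = 176 bytes.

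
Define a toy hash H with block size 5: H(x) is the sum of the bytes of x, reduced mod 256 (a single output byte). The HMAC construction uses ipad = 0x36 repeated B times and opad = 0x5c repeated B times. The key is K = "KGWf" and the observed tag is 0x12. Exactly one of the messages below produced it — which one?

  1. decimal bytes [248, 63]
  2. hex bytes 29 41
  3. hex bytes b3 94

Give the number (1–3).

2

Key "KGWf" = 4b 47 57 66 is 4 bytes ≤ B = 5; zero-pad to 5 bytes: K' = 4b 47 57 66 00.
K' ⊕ ipad = 7d 71 61 50 36; K' ⊕ opad = 17 1b 0b 3a 5c.
m1: inner = H(7d 71 61 50 36 f8 3f) = 0c; tag = H(17 1b 0b 3a 5c 0c) = df
m2: inner = H(7d 71 61 50 36 29 41) = 3f; tag = H(17 1b 0b 3a 5c 3f) = 12 ← matches
m3: inner = H(7d 71 61 50 36 b3 94) = 1c; tag = H(17 1b 0b 3a 5c 1c) = ef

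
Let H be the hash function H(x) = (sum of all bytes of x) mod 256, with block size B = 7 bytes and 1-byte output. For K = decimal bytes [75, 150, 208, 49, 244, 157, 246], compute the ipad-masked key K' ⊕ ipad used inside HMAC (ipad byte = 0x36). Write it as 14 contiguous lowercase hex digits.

7da0e607c2abc0

Key decimal bytes [75, 150, 208, 49, 244, 157, 246] = 4b 96 d0 31 f4 9d f6 is exactly B = 7 bytes: K' = 4b 96 d0 31 f4 9d f6.
XOR each byte with 0x36: 4b⊕36=7d, 96⊕36=a0, d0⊕36=e6, 31⊕36=07, f4⊕36=c2, 9d⊕36=ab, f6⊕36=c0.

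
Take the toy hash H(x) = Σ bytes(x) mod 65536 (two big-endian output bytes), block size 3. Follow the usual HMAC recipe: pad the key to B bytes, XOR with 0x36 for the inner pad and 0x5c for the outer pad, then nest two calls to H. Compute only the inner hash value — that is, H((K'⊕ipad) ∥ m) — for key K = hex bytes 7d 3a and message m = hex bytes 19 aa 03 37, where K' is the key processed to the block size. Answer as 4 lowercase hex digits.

Key hex bytes 7d 3a is 2 bytes ≤ B = 3; zero-pad to 3 bytes: K' = 7d 3a 00.
K' ⊕ ipad = 4b 0c 36.
Inner input = 4b 0c 36 ∥ 19 aa 03 37.
Inner hash: sum = 75+12+54+25+170+3+55 = 394 → 01 8a.

018a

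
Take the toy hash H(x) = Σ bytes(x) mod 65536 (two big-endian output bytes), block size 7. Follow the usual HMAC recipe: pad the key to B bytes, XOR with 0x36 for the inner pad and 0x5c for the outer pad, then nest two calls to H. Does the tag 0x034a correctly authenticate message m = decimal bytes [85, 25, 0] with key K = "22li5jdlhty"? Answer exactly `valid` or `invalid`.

Key "22li5jdlhty" = 32 32 6c 69 35 6a 64 6c 68 74 79 is 11 bytes > B = 7, so hash it first: H(key) = 03 fd, then zero-pad to 7 bytes: K' = 03 fd 00 00 00 00 00.
K' ⊕ ipad = 35 cb 36 36 36 36 36; K' ⊕ opad = 5f a1 5c 5c 5c 5c 5c.
Inner hash: sum = 53+203+54+54+54+54+54+85+25+0 = 636 → 02 7c.
Outer hash (recomputed tag): sum = 95+161+92+92+92+92+92+2+124 = 842 → 03 4a.
Recomputed tag = 034a; claimed = 034a → match.

valid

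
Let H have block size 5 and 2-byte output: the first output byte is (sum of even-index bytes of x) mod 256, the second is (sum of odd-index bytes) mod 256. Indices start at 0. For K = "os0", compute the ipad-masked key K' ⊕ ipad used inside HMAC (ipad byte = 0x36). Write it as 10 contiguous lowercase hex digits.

Key "os0" = 6f 73 30 is 3 bytes ≤ B = 5; zero-pad to 5 bytes: K' = 6f 73 30 00 00.
XOR each byte with 0x36: 6f⊕36=59, 73⊕36=45, 30⊕36=06, 00⊕36=36, 00⊕36=36.

5945063636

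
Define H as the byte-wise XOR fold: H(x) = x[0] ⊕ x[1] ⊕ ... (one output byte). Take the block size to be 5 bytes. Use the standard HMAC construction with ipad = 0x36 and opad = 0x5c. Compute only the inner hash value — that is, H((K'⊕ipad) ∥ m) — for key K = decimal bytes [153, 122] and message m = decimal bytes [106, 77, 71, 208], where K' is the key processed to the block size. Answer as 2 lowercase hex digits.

65

Key decimal bytes [153, 122] = 99 7a is 2 bytes ≤ B = 5; zero-pad to 5 bytes: K' = 99 7a 00 00 00.
K' ⊕ ipad = af 4c 36 36 36.
Inner input = af 4c 36 36 36 ∥ 6a 4d 47 d0.
Inner hash: XOR af⊕4c⊕36⊕36⊕36⊕6a⊕4d⊕47⊕d0 = 65.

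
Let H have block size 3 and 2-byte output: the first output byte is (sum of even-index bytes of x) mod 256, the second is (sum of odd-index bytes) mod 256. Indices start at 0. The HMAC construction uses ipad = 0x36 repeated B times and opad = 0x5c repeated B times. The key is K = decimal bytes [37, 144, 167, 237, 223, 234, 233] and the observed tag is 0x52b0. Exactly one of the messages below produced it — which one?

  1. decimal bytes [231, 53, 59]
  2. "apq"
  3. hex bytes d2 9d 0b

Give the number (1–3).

3

Key decimal bytes [37, 144, 167, 237, 223, 234, 233] = 25 90 a7 ed df ea e9 is 7 bytes > B = 3, so hash it first: H(key) = 94 67, then zero-pad to 3 bytes: K' = 94 67 00.
K' ⊕ ipad = a2 51 36; K' ⊕ opad = c8 3b 5c.
m1: inner = H(a2 51 36 e7 35 3b) = 0d 73; tag = H(c8 3b 5c 0d 73) = 9748
m2: inner = H(a2 51 36 61 70 71) = 48 23; tag = H(c8 3b 5c 48 23) = 4783
m3: inner = H(a2 51 36 d2 9d 0b) = 75 2e; tag = H(c8 3b 5c 75 2e) = 52b0 ← matches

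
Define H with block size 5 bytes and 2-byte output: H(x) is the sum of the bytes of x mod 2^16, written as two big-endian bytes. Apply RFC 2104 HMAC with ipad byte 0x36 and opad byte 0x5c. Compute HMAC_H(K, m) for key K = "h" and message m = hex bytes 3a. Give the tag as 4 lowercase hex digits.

Key "h" = 68 is 1 byte ≤ B = 5; zero-pad to 5 bytes: K' = 68 00 00 00 00.
K' ⊕ ipad = 5e 36 36 36 36.  K' ⊕ opad = 34 5c 5c 5c 5c.
Inner input = (K'⊕ipad) ∥ m = 5e 36 36 36 36 ∥ 3a.
Inner hash: sum = 94+54+54+54+54+58 = 368 → 01 70.
Outer input = (K'⊕opad) ∥ inner = 34 5c 5c 5c 5c ∥ 01 70.
Outer hash (tag): sum = 52+92+92+92+92+1+112 = 533 → 02 15.

0215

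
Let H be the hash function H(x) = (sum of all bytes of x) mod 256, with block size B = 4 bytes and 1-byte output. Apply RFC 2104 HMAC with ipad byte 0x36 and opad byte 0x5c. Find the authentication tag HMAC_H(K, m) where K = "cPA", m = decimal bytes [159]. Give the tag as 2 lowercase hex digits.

cb

Key "cPA" = 63 50 41 is 3 bytes ≤ B = 4; zero-pad to 4 bytes: K' = 63 50 41 00.
K' ⊕ ipad = 55 66 77 36.  K' ⊕ opad = 3f 0c 1d 5c.
Inner input = (K'⊕ipad) ∥ m = 55 66 77 36 ∥ 9f.
Inner hash: sum = 85+102+119+54+159 = 519; mod 256 = 7 → 07.
Outer input = (K'⊕opad) ∥ inner = 3f 0c 1d 5c ∥ 07.
Outer hash (tag): sum = 63+12+29+92+7 = 203 → cb.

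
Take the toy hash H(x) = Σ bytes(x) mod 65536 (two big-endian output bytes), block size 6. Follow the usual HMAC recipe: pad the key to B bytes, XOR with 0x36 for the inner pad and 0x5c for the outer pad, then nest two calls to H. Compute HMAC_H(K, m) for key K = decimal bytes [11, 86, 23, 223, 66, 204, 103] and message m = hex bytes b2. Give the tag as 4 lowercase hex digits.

Key decimal bytes [11, 86, 23, 223, 66, 204, 103] = 0b 56 17 df 42 cc 67 is 7 bytes > B = 6, so hash it first: H(key) = 02 cc, then zero-pad to 6 bytes: K' = 02 cc 00 00 00 00.
K' ⊕ ipad = 34 fa 36 36 36 36.  K' ⊕ opad = 5e 90 5c 5c 5c 5c.
Inner input = (K'⊕ipad) ∥ m = 34 fa 36 36 36 36 ∥ b2.
Inner hash: sum = 52+250+54+54+54+54+178 = 696 → 02 b8.
Outer input = (K'⊕opad) ∥ inner = 5e 90 5c 5c 5c 5c ∥ 02 b8.
Outer hash (tag): sum = 94+144+92+92+92+92+2+184 = 792 → 03 18.

0318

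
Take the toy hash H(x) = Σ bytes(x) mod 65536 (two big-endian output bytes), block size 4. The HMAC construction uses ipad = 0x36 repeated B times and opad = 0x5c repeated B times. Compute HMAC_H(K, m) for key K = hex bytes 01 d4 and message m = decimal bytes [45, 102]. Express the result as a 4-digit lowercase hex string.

Key hex bytes 01 d4 is 2 bytes ≤ B = 4; zero-pad to 4 bytes: K' = 01 d4 00 00.
K' ⊕ ipad = 37 e2 36 36.  K' ⊕ opad = 5d 88 5c 5c.
Inner input = (K'⊕ipad) ∥ m = 37 e2 36 36 ∥ 2d 66.
Inner hash: sum = 55+226+54+54+45+102 = 536 → 02 18.
Outer input = (K'⊕opad) ∥ inner = 5d 88 5c 5c ∥ 02 18.
Outer hash (tag): sum = 93+136+92+92+2+24 = 439 → 01 b7.

01b7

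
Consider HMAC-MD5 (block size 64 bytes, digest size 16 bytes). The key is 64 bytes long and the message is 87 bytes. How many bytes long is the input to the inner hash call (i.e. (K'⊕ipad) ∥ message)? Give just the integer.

Key is 64 ≤ 64 bytes, zero-padded: |K'| = 64.
Inner input = (K'⊕ipad) ∥ m → 64 + 87 = 151 bytes.

151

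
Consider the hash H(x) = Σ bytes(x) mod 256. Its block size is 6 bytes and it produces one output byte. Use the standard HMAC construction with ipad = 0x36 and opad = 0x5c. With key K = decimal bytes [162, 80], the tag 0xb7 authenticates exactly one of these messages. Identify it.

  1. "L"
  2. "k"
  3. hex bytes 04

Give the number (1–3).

Key decimal bytes [162, 80] = a2 50 is 2 bytes ≤ B = 6; zero-pad to 6 bytes: K' = a2 50 00 00 00 00.
K' ⊕ ipad = 94 66 36 36 36 36; K' ⊕ opad = fe 0c 5c 5c 5c 5c.
m1: inner = H(94 66 36 36 36 36 4c) = 1e; tag = H(fe 0c 5c 5c 5c 5c 1e) = 98
m2: inner = H(94 66 36 36 36 36 6b) = 3d; tag = H(fe 0c 5c 5c 5c 5c 3d) = b7 ← matches
m3: inner = H(94 66 36 36 36 36 04) = d6; tag = H(fe 0c 5c 5c 5c 5c d6) = 50

2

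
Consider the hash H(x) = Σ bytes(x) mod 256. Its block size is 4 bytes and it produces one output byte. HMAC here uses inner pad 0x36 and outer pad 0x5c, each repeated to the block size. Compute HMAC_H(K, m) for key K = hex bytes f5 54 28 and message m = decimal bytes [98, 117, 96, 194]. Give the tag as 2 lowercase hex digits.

f3

Key hex bytes f5 54 28 is 3 bytes ≤ B = 4; zero-pad to 4 bytes: K' = f5 54 28 00.
K' ⊕ ipad = c3 62 1e 36.  K' ⊕ opad = a9 08 74 5c.
Inner input = (K'⊕ipad) ∥ m = c3 62 1e 36 ∥ 62 75 60 c2.
Inner hash: sum = 195+98+30+54+98+117+96+194 = 882; mod 256 = 114 → 72.
Outer input = (K'⊕opad) ∥ inner = a9 08 74 5c ∥ 72.
Outer hash (tag): sum = 169+8+116+92+114 = 499; mod 256 = 243 → f3.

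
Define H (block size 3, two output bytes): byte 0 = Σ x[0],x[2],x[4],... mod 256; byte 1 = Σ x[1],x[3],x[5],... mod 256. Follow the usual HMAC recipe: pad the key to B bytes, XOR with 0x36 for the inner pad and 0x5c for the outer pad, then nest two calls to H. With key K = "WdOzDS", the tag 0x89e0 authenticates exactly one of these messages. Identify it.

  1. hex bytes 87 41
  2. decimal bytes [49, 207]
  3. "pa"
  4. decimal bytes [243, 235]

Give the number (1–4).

Key "WdOzDS" = 57 64 4f 7a 44 53 is 6 bytes > B = 3, so hash it first: H(key) = ea 31, then zero-pad to 3 bytes: K' = ea 31 00.
K' ⊕ ipad = dc 07 36; K' ⊕ opad = b6 6d 5c.
m1: inner = H(dc 07 36 87 41) = 53 8e; tag = H(b6 6d 5c 53 8e) = a0c0
m2: inner = H(dc 07 36 31 cf) = e1 38; tag = H(b6 6d 5c e1 38) = 4a4e
m3: inner = H(dc 07 36 70 61) = 73 77; tag = H(b6 6d 5c 73 77) = 89e0 ← matches
m4: inner = H(dc 07 36 f3 eb) = fd fa; tag = H(b6 6d 5c fd fa) = 0c6a

3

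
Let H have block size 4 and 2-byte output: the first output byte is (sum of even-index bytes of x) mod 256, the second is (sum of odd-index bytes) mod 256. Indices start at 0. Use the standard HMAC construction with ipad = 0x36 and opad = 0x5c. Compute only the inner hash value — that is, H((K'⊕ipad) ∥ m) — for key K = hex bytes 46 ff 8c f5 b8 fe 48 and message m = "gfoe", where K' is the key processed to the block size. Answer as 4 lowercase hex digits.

f0c5

Key hex bytes 46 ff 8c f5 b8 fe 48 is 7 bytes > B = 4, so hash it first: H(key) = d2 f2, then zero-pad to 4 bytes: K' = d2 f2 00 00.
K' ⊕ ipad = e4 c4 36 36.
Inner input = e4 c4 36 36 ∥ 67 66 6f 65.
Inner hash: even-index sum = 496 mod 256 = 240; odd-index sum = 453 mod 256 = 197 → f0 c5.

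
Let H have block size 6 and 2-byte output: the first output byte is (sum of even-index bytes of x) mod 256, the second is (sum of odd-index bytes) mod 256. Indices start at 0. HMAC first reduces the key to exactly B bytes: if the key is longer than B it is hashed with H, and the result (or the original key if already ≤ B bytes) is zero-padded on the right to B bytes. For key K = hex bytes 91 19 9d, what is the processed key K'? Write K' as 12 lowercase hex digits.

91199d000000

Key hex bytes 91 19 9d is 3 bytes ≤ B = 6; zero-pad to 6 bytes: K' = 91 19 9d 00 00 00.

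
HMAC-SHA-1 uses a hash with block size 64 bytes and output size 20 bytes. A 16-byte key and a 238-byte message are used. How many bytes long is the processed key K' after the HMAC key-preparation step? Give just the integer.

64

Key is 16 ≤ 64 bytes, zero-padded: |K'| = 64.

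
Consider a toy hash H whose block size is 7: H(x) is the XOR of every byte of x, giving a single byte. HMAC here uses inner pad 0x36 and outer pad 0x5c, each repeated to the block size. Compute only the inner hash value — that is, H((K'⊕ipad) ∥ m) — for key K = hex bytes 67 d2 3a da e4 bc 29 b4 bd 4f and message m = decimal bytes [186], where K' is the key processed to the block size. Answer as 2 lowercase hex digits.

Key hex bytes 67 d2 3a da e4 bc 29 b4 bd 4f is 10 bytes > B = 7, so hash it first: H(key) = 62, then zero-pad to 7 bytes: K' = 62 00 00 00 00 00 00.
K' ⊕ ipad = 54 36 36 36 36 36 36.
Inner input = 54 36 36 36 36 36 36 ∥ ba.
Inner hash: XOR 54⊕36⊕36⊕36⊕36⊕36⊕36⊕ba = ee.

ee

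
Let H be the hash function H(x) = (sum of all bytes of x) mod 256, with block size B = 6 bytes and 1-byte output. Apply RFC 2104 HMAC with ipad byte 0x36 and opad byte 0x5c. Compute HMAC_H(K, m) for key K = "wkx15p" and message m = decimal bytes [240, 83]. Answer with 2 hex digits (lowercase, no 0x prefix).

Key "wkx15p" = 77 6b 78 31 35 70 is exactly B = 6 bytes: K' = 77 6b 78 31 35 70.
K' ⊕ ipad = 41 5d 4e 07 03 46.  K' ⊕ opad = 2b 37 24 6d 69 2c.
Inner input = (K'⊕ipad) ∥ m = 41 5d 4e 07 03 46 ∥ f0 53.
Inner hash: sum = 65+93+78+7+3+70+240+83 = 639; mod 256 = 127 → 7f.
Outer input = (K'⊕opad) ∥ inner = 2b 37 24 6d 69 2c ∥ 7f.
Outer hash (tag): sum = 43+55+36+109+105+44+127 = 519; mod 256 = 7 → 07.

07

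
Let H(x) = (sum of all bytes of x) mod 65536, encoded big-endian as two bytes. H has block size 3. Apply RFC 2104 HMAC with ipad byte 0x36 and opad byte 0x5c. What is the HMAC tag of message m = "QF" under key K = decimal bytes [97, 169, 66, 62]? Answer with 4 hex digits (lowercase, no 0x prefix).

Key decimal bytes [97, 169, 66, 62] = 61 a9 42 3e is 4 bytes > B = 3, so hash it first: H(key) = 01 8a, then zero-pad to 3 bytes: K' = 01 8a 00.
K' ⊕ ipad = 37 bc 36.  K' ⊕ opad = 5d d6 5c.
Inner input = (K'⊕ipad) ∥ m = 37 bc 36 ∥ 51 46.
Inner hash: sum = 55+188+54+81+70 = 448 → 01 c0.
Outer input = (K'⊕opad) ∥ inner = 5d d6 5c ∥ 01 c0.
Outer hash (tag): sum = 93+214+92+1+192 = 592 → 02 50.

0250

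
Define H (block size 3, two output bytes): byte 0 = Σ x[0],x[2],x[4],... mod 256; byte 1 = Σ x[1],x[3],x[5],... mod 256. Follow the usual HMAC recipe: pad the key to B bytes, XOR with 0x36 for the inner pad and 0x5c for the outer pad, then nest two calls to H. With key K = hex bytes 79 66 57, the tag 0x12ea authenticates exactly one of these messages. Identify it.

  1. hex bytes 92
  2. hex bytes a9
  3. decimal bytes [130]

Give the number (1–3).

Key hex bytes 79 66 57 is exactly B = 3 bytes: K' = 79 66 57.
K' ⊕ ipad = 4f 50 61; K' ⊕ opad = 25 3a 0b.
m1: inner = H(4f 50 61 92) = b0 e2; tag = H(25 3a 0b b0 e2) = 12ea ← matches
m2: inner = H(4f 50 61 a9) = b0 f9; tag = H(25 3a 0b b0 f9) = 29ea
m3: inner = H(4f 50 61 82) = b0 d2; tag = H(25 3a 0b b0 d2) = 02ea

1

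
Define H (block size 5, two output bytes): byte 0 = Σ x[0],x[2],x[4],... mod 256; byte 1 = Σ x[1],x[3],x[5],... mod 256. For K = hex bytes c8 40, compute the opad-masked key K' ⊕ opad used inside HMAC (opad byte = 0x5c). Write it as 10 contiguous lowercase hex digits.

941c5c5c5c

Key hex bytes c8 40 is 2 bytes ≤ B = 5; zero-pad to 5 bytes: K' = c8 40 00 00 00.
XOR each byte with 0x5c: c8⊕5c=94, 40⊕5c=1c, 00⊕5c=5c, 00⊕5c=5c, 00⊕5c=5c.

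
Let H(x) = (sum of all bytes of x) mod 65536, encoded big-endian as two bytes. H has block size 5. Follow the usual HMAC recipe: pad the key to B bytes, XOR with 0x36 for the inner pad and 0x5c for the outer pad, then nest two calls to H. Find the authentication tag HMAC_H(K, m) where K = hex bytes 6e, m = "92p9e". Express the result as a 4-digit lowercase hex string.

024d

Key hex bytes 6e is 1 byte ≤ B = 5; zero-pad to 5 bytes: K' = 6e 00 00 00 00.
K' ⊕ ipad = 58 36 36 36 36.  K' ⊕ opad = 32 5c 5c 5c 5c.
Inner input = (K'⊕ipad) ∥ m = 58 36 36 36 36 ∥ 39 32 70 39 65.
Inner hash: sum = 88+54+54+54+54+57+50+112+57+101 = 681 → 02 a9.
Outer input = (K'⊕opad) ∥ inner = 32 5c 5c 5c 5c ∥ 02 a9.
Outer hash (tag): sum = 50+92+92+92+92+2+169 = 589 → 02 4d.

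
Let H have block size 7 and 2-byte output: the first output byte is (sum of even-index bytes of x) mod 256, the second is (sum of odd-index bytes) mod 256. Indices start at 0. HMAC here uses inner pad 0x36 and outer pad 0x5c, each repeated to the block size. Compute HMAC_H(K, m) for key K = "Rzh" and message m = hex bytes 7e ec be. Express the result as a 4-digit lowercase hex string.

eef8

Key "Rzh" = 52 7a 68 is 3 bytes ≤ B = 7; zero-pad to 7 bytes: K' = 52 7a 68 00 00 00 00.
K' ⊕ ipad = 64 4c 5e 36 36 36 36.  K' ⊕ opad = 0e 26 34 5c 5c 5c 5c.
Inner input = (K'⊕ipad) ∥ m = 64 4c 5e 36 36 36 36 ∥ 7e ec be.
Inner hash: even-index sum = 538 mod 256 = 26; odd-index sum = 500 mod 256 = 244 → 1a f4.
Outer input = (K'⊕opad) ∥ inner = 0e 26 34 5c 5c 5c 5c ∥ 1a f4.
Outer hash (tag): even-index sum = 494 mod 256 = 238; odd-index sum = 248 mod 256 = 248 → ee f8.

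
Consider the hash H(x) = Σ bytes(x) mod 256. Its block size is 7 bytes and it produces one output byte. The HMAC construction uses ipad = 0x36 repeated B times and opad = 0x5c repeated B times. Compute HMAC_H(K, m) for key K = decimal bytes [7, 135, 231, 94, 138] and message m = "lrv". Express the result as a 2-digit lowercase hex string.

18

Key decimal bytes [7, 135, 231, 94, 138] = 07 87 e7 5e 8a is 5 bytes ≤ B = 7; zero-pad to 7 bytes: K' = 07 87 e7 5e 8a 00 00.
K' ⊕ ipad = 31 b1 d1 68 bc 36 36.  K' ⊕ opad = 5b db bb 02 d6 5c 5c.
Inner input = (K'⊕ipad) ∥ m = 31 b1 d1 68 bc 36 36 ∥ 6c 72 76.
Inner hash: sum = 49+177+209+104+188+54+54+108+114+118 = 1175; mod 256 = 151 → 97.
Outer input = (K'⊕opad) ∥ inner = 5b db bb 02 d6 5c 5c ∥ 97.
Outer hash (tag): sum = 91+219+187+2+214+92+92+151 = 1048; mod 256 = 24 → 18.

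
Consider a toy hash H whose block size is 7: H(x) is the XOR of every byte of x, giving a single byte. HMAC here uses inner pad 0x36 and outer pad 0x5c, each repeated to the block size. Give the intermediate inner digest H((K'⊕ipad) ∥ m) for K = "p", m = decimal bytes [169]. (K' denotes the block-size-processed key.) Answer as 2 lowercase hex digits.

Key "p" = 70 is 1 byte ≤ B = 7; zero-pad to 7 bytes: K' = 70 00 00 00 00 00 00.
K' ⊕ ipad = 46 36 36 36 36 36 36.
Inner input = 46 36 36 36 36 36 36 ∥ a9.
Inner hash: XOR 46⊕36⊕36⊕36⊕36⊕36⊕36⊕a9 = ef.

ef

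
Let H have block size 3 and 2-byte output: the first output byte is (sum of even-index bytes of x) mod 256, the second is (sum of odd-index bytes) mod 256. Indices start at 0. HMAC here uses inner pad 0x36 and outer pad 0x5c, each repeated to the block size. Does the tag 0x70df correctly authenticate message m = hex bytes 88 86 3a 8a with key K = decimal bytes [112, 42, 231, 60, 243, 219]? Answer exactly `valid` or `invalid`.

Key decimal bytes [112, 42, 231, 60, 243, 219] = 70 2a e7 3c f3 db is 6 bytes > B = 3, so hash it first: H(key) = 4a 41, then zero-pad to 3 bytes: K' = 4a 41 00.
K' ⊕ ipad = 7c 77 36; K' ⊕ opad = 16 1d 5c.
Inner hash: even-index sum = 450 mod 256 = 194; odd-index sum = 313 mod 256 = 57 → c2 39.
Outer hash (recomputed tag): even-index sum = 171 mod 256 = 171; odd-index sum = 223 mod 256 = 223 → ab df.
Recomputed tag = abdf; claimed = 70df → mismatch.

invalid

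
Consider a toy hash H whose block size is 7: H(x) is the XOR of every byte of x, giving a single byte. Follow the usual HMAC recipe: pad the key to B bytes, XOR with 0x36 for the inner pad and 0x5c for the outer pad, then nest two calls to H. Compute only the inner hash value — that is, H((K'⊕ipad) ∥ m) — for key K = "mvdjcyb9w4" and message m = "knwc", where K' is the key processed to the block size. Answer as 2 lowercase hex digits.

30

Key "mvdjcyb9w4" = 6d 76 64 6a 63 79 62 39 77 34 is 10 bytes > B = 7, so hash it first: H(key) = 17, then zero-pad to 7 bytes: K' = 17 00 00 00 00 00 00.
K' ⊕ ipad = 21 36 36 36 36 36 36.
Inner input = 21 36 36 36 36 36 36 ∥ 6b 6e 77 63.
Inner hash: XOR 21⊕36⊕36⊕36⊕36⊕36⊕36⊕6b⊕6e⊕77⊕63 = 30.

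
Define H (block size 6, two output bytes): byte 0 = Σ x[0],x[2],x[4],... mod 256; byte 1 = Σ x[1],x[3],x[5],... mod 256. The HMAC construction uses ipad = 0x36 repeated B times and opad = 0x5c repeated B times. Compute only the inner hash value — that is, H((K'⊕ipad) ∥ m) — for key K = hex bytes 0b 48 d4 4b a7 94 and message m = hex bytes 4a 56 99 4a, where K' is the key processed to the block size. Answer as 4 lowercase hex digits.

Key hex bytes 0b 48 d4 4b a7 94 is exactly B = 6 bytes: K' = 0b 48 d4 4b a7 94.
K' ⊕ ipad = 3d 7e e2 7d 91 a2.
Inner input = 3d 7e e2 7d 91 a2 ∥ 4a 56 99 4a.
Inner hash: even-index sum = 659 mod 256 = 147; odd-index sum = 573 mod 256 = 61 → 93 3d.

933d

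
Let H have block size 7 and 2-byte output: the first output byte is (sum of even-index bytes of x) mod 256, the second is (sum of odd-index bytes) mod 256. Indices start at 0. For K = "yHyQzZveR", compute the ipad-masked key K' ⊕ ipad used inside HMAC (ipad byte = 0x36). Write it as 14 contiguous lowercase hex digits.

Key "yHyQzZveR" = 79 48 79 51 7a 5a 76 65 52 is 9 bytes > B = 7, so hash it first: H(key) = 34 58, then zero-pad to 7 bytes: K' = 34 58 00 00 00 00 00.
XOR each byte with 0x36: 34⊕36=02, 58⊕36=6e, 00⊕36=36, 00⊕36=36, 00⊕36=36, 00⊕36=36, 00⊕36=36.

026e3636363636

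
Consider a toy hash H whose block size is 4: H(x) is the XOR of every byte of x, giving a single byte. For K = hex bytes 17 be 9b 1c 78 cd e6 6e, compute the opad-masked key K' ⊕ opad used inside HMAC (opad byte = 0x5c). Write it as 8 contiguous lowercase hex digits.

Key hex bytes 17 be 9b 1c 78 cd e6 6e is 8 bytes > B = 4, so hash it first: H(key) = 13, then zero-pad to 4 bytes: K' = 13 00 00 00.
XOR each byte with 0x5c: 13⊕5c=4f, 00⊕5c=5c, 00⊕5c=5c, 00⊕5c=5c.

4f5c5c5c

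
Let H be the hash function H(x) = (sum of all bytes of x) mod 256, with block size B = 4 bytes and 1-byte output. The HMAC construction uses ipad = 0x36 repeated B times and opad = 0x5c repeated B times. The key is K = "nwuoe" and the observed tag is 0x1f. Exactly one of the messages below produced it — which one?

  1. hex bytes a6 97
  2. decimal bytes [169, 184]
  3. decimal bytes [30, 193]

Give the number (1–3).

Key "nwuoe" = 6e 77 75 6f 65 is 5 bytes > B = 4, so hash it first: H(key) = 2e, then zero-pad to 4 bytes: K' = 2e 00 00 00.
K' ⊕ ipad = 18 36 36 36; K' ⊕ opad = 72 5c 5c 5c.
m1: inner = H(18 36 36 36 a6 97) = f7; tag = H(72 5c 5c 5c f7) = 7d
m2: inner = H(18 36 36 36 a9 b8) = 1b; tag = H(72 5c 5c 5c 1b) = a1
m3: inner = H(18 36 36 36 1e c1) = 99; tag = H(72 5c 5c 5c 99) = 1f ← matches

3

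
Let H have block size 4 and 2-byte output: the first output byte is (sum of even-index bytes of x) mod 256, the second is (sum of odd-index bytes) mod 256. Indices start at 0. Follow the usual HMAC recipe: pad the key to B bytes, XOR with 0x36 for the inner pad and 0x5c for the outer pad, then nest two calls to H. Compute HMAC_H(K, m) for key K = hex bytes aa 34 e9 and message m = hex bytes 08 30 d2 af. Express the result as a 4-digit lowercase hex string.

00db

Key hex bytes aa 34 e9 is 3 bytes ≤ B = 4; zero-pad to 4 bytes: K' = aa 34 e9 00.
K' ⊕ ipad = 9c 02 df 36.  K' ⊕ opad = f6 68 b5 5c.
Inner input = (K'⊕ipad) ∥ m = 9c 02 df 36 ∥ 08 30 d2 af.
Inner hash: even-index sum = 597 mod 256 = 85; odd-index sum = 279 mod 256 = 23 → 55 17.
Outer input = (K'⊕opad) ∥ inner = f6 68 b5 5c ∥ 55 17.
Outer hash (tag): even-index sum = 512 mod 256 = 0; odd-index sum = 219 mod 256 = 219 → 00 db.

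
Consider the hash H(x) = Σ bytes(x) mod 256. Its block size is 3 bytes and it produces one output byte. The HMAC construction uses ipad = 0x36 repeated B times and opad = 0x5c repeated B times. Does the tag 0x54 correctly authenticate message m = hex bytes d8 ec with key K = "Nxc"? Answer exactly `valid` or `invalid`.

valid

Key "Nxc" = 4e 78 63 is exactly B = 3 bytes: K' = 4e 78 63.
K' ⊕ ipad = 78 4e 55; K' ⊕ opad = 12 24 3f.
Inner hash: sum = 120+78+85+216+236 = 735; mod 256 = 223 → df.
Outer hash (recomputed tag): sum = 18+36+63+223 = 340; mod 256 = 84 → 54.
Recomputed tag = 54; claimed = 54 → match.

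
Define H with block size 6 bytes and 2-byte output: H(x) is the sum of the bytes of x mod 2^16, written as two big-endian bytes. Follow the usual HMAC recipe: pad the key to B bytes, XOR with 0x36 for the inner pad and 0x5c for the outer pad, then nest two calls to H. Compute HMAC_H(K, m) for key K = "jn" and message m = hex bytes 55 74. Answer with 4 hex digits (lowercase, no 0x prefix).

Key "jn" = 6a 6e is 2 bytes ≤ B = 6; zero-pad to 6 bytes: K' = 6a 6e 00 00 00 00.
K' ⊕ ipad = 5c 58 36 36 36 36.  K' ⊕ opad = 36 32 5c 5c 5c 5c.
Inner input = (K'⊕ipad) ∥ m = 5c 58 36 36 36 36 ∥ 55 74.
Inner hash: sum = 92+88+54+54+54+54+85+116 = 597 → 02 55.
Outer input = (K'⊕opad) ∥ inner = 36 32 5c 5c 5c 5c ∥ 02 55.
Outer hash (tag): sum = 54+50+92+92+92+92+2+85 = 559 → 02 2f.

022f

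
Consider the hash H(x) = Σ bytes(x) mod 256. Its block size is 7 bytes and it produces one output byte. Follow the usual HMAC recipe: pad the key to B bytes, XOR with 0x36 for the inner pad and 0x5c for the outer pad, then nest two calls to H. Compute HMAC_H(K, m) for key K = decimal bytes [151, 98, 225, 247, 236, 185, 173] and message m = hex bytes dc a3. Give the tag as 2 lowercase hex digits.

Key decimal bytes [151, 98, 225, 247, 236, 185, 173] = 97 62 e1 f7 ec b9 ad is exactly B = 7 bytes: K' = 97 62 e1 f7 ec b9 ad.
K' ⊕ ipad = a1 54 d7 c1 da 8f 9b.  K' ⊕ opad = cb 3e bd ab b0 e5 f1.
Inner input = (K'⊕ipad) ∥ m = a1 54 d7 c1 da 8f 9b ∥ dc a3.
Inner hash: sum = 161+84+215+193+218+143+155+220+163 = 1552; mod 256 = 16 → 10.
Outer input = (K'⊕opad) ∥ inner = cb 3e bd ab b0 e5 f1 ∥ 10.
Outer hash (tag): sum = 203+62+189+171+176+229+241+16 = 1287; mod 256 = 7 → 07.

07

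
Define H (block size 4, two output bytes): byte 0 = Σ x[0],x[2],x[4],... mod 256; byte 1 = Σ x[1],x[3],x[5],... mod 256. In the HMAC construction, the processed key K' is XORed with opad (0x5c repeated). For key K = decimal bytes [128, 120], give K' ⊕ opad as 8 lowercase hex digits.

Key decimal bytes [128, 120] = 80 78 is 2 bytes ≤ B = 4; zero-pad to 4 bytes: K' = 80 78 00 00.
XOR each byte with 0x5c: 80⊕5c=dc, 78⊕5c=24, 00⊕5c=5c, 00⊕5c=5c.

dc245c5c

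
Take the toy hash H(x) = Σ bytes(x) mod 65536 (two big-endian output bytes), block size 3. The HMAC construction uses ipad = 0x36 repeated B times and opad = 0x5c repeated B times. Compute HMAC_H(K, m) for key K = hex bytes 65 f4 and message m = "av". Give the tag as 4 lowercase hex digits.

Key hex bytes 65 f4 is 2 bytes ≤ B = 3; zero-pad to 3 bytes: K' = 65 f4 00.
K' ⊕ ipad = 53 c2 36.  K' ⊕ opad = 39 a8 5c.
Inner input = (K'⊕ipad) ∥ m = 53 c2 36 ∥ 61 76.
Inner hash: sum = 83+194+54+97+118 = 546 → 02 22.
Outer input = (K'⊕opad) ∥ inner = 39 a8 5c ∥ 02 22.
Outer hash (tag): sum = 57+168+92+2+34 = 353 → 01 61.

0161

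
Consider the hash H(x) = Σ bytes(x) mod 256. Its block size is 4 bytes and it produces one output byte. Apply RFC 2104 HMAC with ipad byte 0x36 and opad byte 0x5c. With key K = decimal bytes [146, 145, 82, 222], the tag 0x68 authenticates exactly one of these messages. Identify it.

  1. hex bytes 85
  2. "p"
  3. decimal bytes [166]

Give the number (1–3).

Key decimal bytes [146, 145, 82, 222] = 92 91 52 de is exactly B = 4 bytes: K' = 92 91 52 de.
K' ⊕ ipad = a4 a7 64 e8; K' ⊕ opad = ce cd 0e 82.
m1: inner = H(a4 a7 64 e8 85) = 1c; tag = H(ce cd 0e 82 1c) = 47
m2: inner = H(a4 a7 64 e8 70) = 07; tag = H(ce cd 0e 82 07) = 32
m3: inner = H(a4 a7 64 e8 a6) = 3d; tag = H(ce cd 0e 82 3d) = 68 ← matches

3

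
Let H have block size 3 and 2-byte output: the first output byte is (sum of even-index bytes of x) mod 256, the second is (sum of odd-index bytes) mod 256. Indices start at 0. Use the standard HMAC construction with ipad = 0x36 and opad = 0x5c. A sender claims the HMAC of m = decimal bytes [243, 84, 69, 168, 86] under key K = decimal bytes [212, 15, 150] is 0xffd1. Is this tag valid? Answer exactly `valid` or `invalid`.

invalid

Key decimal bytes [212, 15, 150] = d4 0f 96 is exactly B = 3 bytes: K' = d4 0f 96.
K' ⊕ ipad = e2 39 a0; K' ⊕ opad = 88 53 ca.
Inner hash: even-index sum = 638 mod 256 = 126; odd-index sum = 455 mod 256 = 199 → 7e c7.
Outer hash (recomputed tag): even-index sum = 537 mod 256 = 25; odd-index sum = 209 mod 256 = 209 → 19 d1.
Recomputed tag = 19d1; claimed = ffd1 → mismatch.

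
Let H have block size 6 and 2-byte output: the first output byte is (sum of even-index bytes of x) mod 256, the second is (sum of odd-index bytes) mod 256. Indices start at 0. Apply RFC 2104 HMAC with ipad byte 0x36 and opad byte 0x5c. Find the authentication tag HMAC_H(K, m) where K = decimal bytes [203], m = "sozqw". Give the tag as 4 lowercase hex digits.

Key decimal bytes [203] = cb is 1 byte ≤ B = 6; zero-pad to 6 bytes: K' = cb 00 00 00 00 00.
K' ⊕ ipad = fd 36 36 36 36 36.  K' ⊕ opad = 97 5c 5c 5c 5c 5c.
Inner input = (K'⊕ipad) ∥ m = fd 36 36 36 36 36 ∥ 73 6f 7a 71 77.
Inner hash: even-index sum = 717 mod 256 = 205; odd-index sum = 386 mod 256 = 130 → cd 82.
Outer input = (K'⊕opad) ∥ inner = 97 5c 5c 5c 5c 5c ∥ cd 82.
Outer hash (tag): even-index sum = 540 mod 256 = 28; odd-index sum = 406 mod 256 = 150 → 1c 96.

1c96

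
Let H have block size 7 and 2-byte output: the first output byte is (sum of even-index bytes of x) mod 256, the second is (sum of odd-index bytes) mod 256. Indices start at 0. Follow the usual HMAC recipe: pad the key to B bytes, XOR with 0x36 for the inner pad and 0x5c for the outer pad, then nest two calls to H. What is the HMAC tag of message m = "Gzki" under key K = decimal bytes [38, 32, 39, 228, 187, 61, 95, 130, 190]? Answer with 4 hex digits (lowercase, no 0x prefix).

Key decimal bytes [38, 32, 39, 228, 187, 61, 95, 130, 190] = 26 20 27 e4 bb 3d 5f 82 be is 9 bytes > B = 7, so hash it first: H(key) = 25 c3, then zero-pad to 7 bytes: K' = 25 c3 00 00 00 00 00.
K' ⊕ ipad = 13 f5 36 36 36 36 36.  K' ⊕ opad = 79 9f 5c 5c 5c 5c 5c.
Inner input = (K'⊕ipad) ∥ m = 13 f5 36 36 36 36 36 ∥ 47 7a 6b 69.
Inner hash: even-index sum = 408 mod 256 = 152; odd-index sum = 531 mod 256 = 19 → 98 13.
Outer input = (K'⊕opad) ∥ inner = 79 9f 5c 5c 5c 5c 5c ∥ 98 13.
Outer hash (tag): even-index sum = 416 mod 256 = 160; odd-index sum = 495 mod 256 = 239 → a0 ef.

a0ef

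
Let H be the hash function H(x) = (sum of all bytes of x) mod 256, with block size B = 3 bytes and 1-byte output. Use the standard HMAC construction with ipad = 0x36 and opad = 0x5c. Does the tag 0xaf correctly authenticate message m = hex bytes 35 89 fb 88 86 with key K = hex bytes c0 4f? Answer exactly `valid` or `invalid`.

Key hex bytes c0 4f is 2 bytes ≤ B = 3; zero-pad to 3 bytes: K' = c0 4f 00.
K' ⊕ ipad = f6 79 36; K' ⊕ opad = 9c 13 5c.
Inner hash: sum = 246+121+54+53+137+251+136+134 = 1132; mod 256 = 108 → 6c.
Outer hash (recomputed tag): sum = 156+19+92+108 = 375; mod 256 = 119 → 77.
Recomputed tag = 77; claimed = af → mismatch.

invalid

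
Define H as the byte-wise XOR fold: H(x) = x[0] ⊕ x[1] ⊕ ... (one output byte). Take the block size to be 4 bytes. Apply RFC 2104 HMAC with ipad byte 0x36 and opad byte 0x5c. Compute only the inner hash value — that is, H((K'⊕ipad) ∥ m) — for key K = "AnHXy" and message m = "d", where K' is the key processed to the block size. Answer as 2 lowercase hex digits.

22

Key "AnHXy" = 41 6e 48 58 79 is 5 bytes > B = 4, so hash it first: H(key) = 46, then zero-pad to 4 bytes: K' = 46 00 00 00.
K' ⊕ ipad = 70 36 36 36.
Inner input = 70 36 36 36 ∥ 64.
Inner hash: XOR 70⊕36⊕36⊕36⊕64 = 22.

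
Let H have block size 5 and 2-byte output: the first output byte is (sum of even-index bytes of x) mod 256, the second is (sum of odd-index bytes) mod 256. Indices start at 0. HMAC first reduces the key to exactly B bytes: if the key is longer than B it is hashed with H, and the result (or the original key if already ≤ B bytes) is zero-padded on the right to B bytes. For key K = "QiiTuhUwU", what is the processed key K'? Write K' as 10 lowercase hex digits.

d99c000000

|K| = 9 > B = 5, so first hash the key.
H(K): even-index sum = 473 mod 256 = 217; odd-index sum = 412 mod 256 = 156 → d9 9c.
Zero-pad H(K) = d9 9c to 5 bytes: K' = d9 9c 00 00 00.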